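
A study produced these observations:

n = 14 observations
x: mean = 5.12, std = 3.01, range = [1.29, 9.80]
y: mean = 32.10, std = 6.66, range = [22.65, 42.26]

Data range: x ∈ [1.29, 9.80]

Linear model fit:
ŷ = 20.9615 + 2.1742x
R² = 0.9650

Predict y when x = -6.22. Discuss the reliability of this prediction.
ŷ = 7.4380, but this is extrapolation (below the data range [1.29, 9.80]) and may be unreliable.

Prediction calculation:
ŷ = 20.9615 + 2.1742 × (-6.22)
ŷ = 7.4380

Reliability:
- Data range: x ∈ [1.29, 9.80]
- Prediction point: x = -6.22 is 7.51 units below the observed range → this is EXTRAPOLATION, not interpolation

Why that matters here:
- The standard error of prediction grows with (x − x̄)², and x = -6.22 is far from x̄ = 5.12
- There are no observations near this x to validate the fitted line there
- The linear relationship may not hold outside the observed range

The R² = 0.9650 only validates the fit within [1.29, 9.80]; treat ŷ = 7.4380 with caution.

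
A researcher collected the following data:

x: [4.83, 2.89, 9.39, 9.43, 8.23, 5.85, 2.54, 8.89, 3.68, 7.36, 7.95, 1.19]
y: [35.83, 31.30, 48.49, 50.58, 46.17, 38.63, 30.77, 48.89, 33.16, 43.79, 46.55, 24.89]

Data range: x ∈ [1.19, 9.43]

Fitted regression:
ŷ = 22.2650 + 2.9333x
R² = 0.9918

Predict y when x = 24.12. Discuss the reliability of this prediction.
The equation gives ŷ = 93.0162; however x = 24.12 is 14.69 units above the observed range, so this extrapolated value should not be trusted.

Prediction calculation:
ŷ = 22.2650 + 2.9333 × 24.12
ŷ = 93.0162

Reliability:
- Data range: x ∈ [1.19, 9.43]
- Prediction point: x = 24.12 is 14.69 units above the observed range → this is EXTRAPOLATION, not interpolation

Why that matters here:
- R² describes fit only over the sampled x values; it says nothing about behaviour beyond them
- The standard error of prediction grows with (x − x̄)², and x = 24.12 is far from x̄ = 6.02

A defensible statement: 'if the linear trend continued to x = 24.12, y would be about 93.0162' — the premise is untested.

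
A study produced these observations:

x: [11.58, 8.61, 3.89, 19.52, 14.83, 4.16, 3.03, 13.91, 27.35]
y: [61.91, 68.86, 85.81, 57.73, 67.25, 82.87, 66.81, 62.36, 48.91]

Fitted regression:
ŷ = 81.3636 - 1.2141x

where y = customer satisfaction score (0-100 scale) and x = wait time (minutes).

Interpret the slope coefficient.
An increase of one minute in wait time is associated with a 1.2141 points decrease in predicted satisfaction score.

The slope β₁ = -1.2141 gives the rate at which the fitted satisfaction score changes with wait time.

Interpretation:
- Wait time up by 1 minute → predicted satisfaction score decreases by 1.2141 points
- This is a linear approximation: the same per-unit change is assumed across the whole observed x range

(β₀ = 81.3636 is the fitted value at x = 0 and is not part of the slope interpretation.)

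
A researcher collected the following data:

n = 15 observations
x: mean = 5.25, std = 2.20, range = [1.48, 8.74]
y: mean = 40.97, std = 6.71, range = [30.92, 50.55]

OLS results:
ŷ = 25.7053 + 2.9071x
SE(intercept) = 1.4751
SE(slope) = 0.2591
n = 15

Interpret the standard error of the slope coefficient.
SE(slope) = 0.2591 measures the uncertainty in the estimated slope. The coefficient is estimated precisely (SE/|β̂₁| = 8.9%).

SE(β̂₁) = 0.2591 says: if we drew many samples of n = 15 from the same population and refit each time, the fitted slopes would scatter with a standard deviation of roughly 0.2591 around the true β₁.

Relative precision:
- SE / |β̂₁| = 0.2591 / 2.9071 = 8.9%
- Rule of thumb (under 20%: precise; 20% to under 50%: moderately precise; 50% or more: imprecise) → precise

Rough 95% range (±2 SE): 2.9071 ± 0.5182 → (2.3889, 3.4253).

What drives SE(β̂₁): larger n (here n = 15) → smaller SE; more residual scatter → larger SE.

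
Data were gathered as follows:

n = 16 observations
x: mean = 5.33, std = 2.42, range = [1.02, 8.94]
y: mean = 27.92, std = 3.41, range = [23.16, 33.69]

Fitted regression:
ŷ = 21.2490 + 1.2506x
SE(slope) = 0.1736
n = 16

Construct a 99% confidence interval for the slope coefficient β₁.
The 99% CI for β₁ is (0.7338, 1.7674)

Confidence interval for the slope:

The 99% CI for β₁ is: β̂₁ ± t*(α/2, n-2) × SE(β̂₁)

Step 1: Find critical t-value
- Confidence level = 0.99
- Degrees of freedom = n - 2 = 16 - 2 = 14
- t*(α/2, 14) = 2.9768

Step 2: Calculate margin of error
Margin = 2.9768 × 0.1736 = 0.5168

Step 3: Construct interval
CI = 1.2506 ± 0.5168
CI = (0.7338, 1.7674)

Interpretation: We are 99% confident that the true slope β₁ lies between 0.7338 and 1.7674.
Since 0 is outside the interval, a two-sided test at α = 0.01 would reject H₀: β₁ = 0.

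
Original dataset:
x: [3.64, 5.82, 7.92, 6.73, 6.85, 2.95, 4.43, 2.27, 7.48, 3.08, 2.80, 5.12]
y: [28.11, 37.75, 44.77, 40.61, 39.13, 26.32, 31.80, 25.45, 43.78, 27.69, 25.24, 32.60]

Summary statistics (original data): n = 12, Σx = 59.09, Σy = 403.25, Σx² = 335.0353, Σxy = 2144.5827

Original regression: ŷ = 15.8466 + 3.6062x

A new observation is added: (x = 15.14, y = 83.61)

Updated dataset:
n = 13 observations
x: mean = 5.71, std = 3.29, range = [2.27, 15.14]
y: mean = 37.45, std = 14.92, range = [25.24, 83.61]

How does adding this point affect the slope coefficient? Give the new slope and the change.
The slope changes from 3.6062 to 4.4905 (change of +0.8843, or +24.5%).

x = 15.14 lies well outside the original x-range [2.27, 7.92] (x̄ ≈ 4.92), so this observation has high leverage and can move the slope substantially.

Step 1: Update the sums with the new point (n goes from 12 to 13)
Σx  = 59.09 + 15.14 = 74.23
Σy  = 403.25 + 83.61 = 486.86
Σx² = 335.0353 + 15.14² = 335.0353 + 229.2196 = 564.2549
Σxy = 2144.5827 + 15.14×83.61 = 2144.5827 + 1265.8554 = 3410.4381

Step 2: Recompute the slope with b₁ = (nΣxy − ΣxΣy) / (nΣx² − (Σx)²)
Numerator   = 13×3410.4381 − 74.23×486.86 = 44335.6953 − 36139.6178 = 8196.0775
Denominator = 13×564.2549 − 74.23² = 7335.3137 − 5510.0929 = 1825.2208
b₁(new) = 8196.0775 / 1825.2208 = 4.4905

(Same formula on the original sums: (12×2144.5827 − 59.09×403.25) / (12×335.0353 − 59.09²) = 1906.9499 / 528.7955 = 3.6062, matching the given fit.)

Step 3: Change in slope
Δβ₁ = 4.4905 − 3.6062 = +0.8843
Relative change = +0.8843 / 3.6062 × 100% = +24.5%
→ the slope increases when the point is added.

Because the point sits above the extension of the original line at a high-leverage x, it tilts the fit up.
In practice: refit with and without it and report both if conclusions differ.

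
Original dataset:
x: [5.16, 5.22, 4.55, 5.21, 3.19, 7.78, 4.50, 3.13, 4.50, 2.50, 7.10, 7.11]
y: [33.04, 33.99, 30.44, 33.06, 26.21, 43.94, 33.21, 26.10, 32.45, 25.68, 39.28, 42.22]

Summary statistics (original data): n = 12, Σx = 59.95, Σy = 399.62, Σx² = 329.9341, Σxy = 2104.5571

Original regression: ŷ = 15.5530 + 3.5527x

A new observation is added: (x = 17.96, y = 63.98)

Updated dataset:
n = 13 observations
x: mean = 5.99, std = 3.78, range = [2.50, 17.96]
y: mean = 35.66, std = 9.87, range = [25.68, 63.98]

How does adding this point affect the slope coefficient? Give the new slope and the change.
New slope β₁ = 2.5609 versus 3.5527 before: a change of -0.9918 (-27.9%).

x = 17.96 lies well outside the original x-range [2.50, 7.78] (x̄ ≈ 5.00), so this observation has high leverage and can move the slope substantially.

Step 1: Update the sums with the new point (n goes from 12 to 13)
Σx  = 59.95 + 17.96 = 77.91
Σy  = 399.62 + 63.98 = 463.60
Σx² = 329.9341 + 17.96² = 329.9341 + 322.5616 = 652.4957
Σxy = 2104.5571 + 17.96×63.98 = 2104.5571 + 1149.0808 = 3253.6379

Step 2: Recompute the slope with b₁ = (nΣxy − ΣxΣy) / (nΣx² − (Σx)²)
Numerator   = 13×3253.6379 − 77.91×463.60 = 42297.2927 − 36119.0760 = 6178.2167
Denominator = 13×652.4957 − 77.91² = 8482.4441 − 6069.9681 = 2412.4760
b₁(new) = 6178.2167 / 2412.4760 = 2.5609

(Same formula on the original sums: (12×2104.5571 − 59.95×399.62) / (12×329.9341 − 59.95²) = 1297.4662 / 365.2067 = 3.5527, matching the given fit.)

Step 3: Change in slope
Δβ₁ = 2.5609 − 3.5527 = -0.9918
Relative change = -0.9918 / 3.5527 × 100% = -27.9%
→ the slope decreases when the point is added.

Because the point sits below the extension of the original line at a high-leverage x, it tilts the fit down.
In practice: refit with and without it and report both if conclusions differ; check such a point for data-entry or measurement error.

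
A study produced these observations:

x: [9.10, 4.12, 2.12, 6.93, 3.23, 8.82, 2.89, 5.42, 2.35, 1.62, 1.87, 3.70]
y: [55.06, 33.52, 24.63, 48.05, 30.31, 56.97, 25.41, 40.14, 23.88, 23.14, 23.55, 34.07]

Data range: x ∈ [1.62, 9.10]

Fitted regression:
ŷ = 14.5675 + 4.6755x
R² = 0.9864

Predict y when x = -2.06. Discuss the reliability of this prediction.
ŷ = 4.9360, but this is extrapolation (below the data range [1.62, 9.10]) and may be unreliable.

Prediction calculation:
ŷ = 14.5675 + 4.6755 × (-2.06)
ŷ = 4.9360

Reliability:
- Data range: x ∈ [1.62, 9.10]
- Prediction point: x = -2.06 is 3.68 units below the observed range → this is EXTRAPOLATION, not interpolation

Why that matters here:
- The linear relationship may not hold outside the observed range
- There are no observations near this x to validate the fitted line there

A defensible statement: 'if the linear trend continued to x = -2.06, y would be about 4.9360' — the premise is untested.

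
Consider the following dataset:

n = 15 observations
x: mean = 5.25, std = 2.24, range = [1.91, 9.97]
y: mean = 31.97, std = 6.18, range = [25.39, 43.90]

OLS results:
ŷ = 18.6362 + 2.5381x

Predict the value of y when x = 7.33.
ŷ = 37.2405

Plug x = 7.33 into the fitted line:

ŷ = 18.6362 + 2.5381 × 7.33
ŷ = 18.6362 + 18.6043
ŷ = 37.2405

This is the fitted mean response at that x — an individual observation would come with a wider prediction interval.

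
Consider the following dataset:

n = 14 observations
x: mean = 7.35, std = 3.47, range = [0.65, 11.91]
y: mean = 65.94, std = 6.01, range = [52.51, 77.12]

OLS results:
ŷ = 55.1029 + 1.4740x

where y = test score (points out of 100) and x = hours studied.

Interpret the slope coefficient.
For each additional hour of study time, predicted test score increases by approximately 1.4740 points.

The slope coefficient β₁ = 1.4740 represents the marginal effect of study time on test score.

Interpretation:
- Study time up by 1 hour → predicted test score increases by 1.4740 points
- The effect is assumed constant over the observed range of x (linearity)

(β₀ = 55.1029 is the fitted value at x = 0 and is not part of the slope interpretation.)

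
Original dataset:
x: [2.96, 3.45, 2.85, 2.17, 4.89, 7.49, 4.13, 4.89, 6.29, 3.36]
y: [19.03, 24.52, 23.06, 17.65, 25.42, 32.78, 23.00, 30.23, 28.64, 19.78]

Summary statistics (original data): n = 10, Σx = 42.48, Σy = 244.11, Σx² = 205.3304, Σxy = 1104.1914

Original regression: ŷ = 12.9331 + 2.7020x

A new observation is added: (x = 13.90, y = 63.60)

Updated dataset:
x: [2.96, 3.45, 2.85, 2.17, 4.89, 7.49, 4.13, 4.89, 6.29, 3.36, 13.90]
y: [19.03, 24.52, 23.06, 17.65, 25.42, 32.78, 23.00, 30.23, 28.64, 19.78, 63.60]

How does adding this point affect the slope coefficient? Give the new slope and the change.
New slope β₁ = 3.7518 versus 2.7020 before: a change of +1.0498 (+38.9%).

The new point has HIGH LEVERAGE: x = 13.90 is far from the original mean x̄ = 42.48/10 ≈ 4.25 (original range [2.17, 7.49]).

Step 1: Update the sums with the new point (n goes from 10 to 11)
Σx  = 42.48 + 13.90 = 56.38
Σy  = 244.11 + 63.60 = 307.71
Σx² = 205.3304 + 13.90² = 205.3304 + 193.2100 = 398.5404
Σxy = 1104.1914 + 13.90×63.60 = 1104.1914 + 884.0400 = 1988.2314

Step 2: Recompute the slope with b₁ = (nΣxy − ΣxΣy) / (nΣx² − (Σx)²)
Numerator   = 11×1988.2314 − 56.38×307.71 = 21870.5454 − 17348.6898 = 4521.8556
Denominator = 11×398.5404 − 56.38² = 4383.9444 − 3178.7044 = 1205.2400
b₁(new) = 4521.8556 / 1205.2400 = 3.7518

(Same formula on the original sums: (10×1104.1914 − 42.48×244.11) / (10×205.3304 − 42.48²) = 672.1212 / 248.7536 = 2.7020, matching the given fit.)

Step 3: Change in slope
Δβ₁ = 3.7518 − 2.7020 = +1.0498
Relative change = +1.0498 / 2.7020 × 100% = +38.9%
→ the slope increases when the point is added.

A high-leverage point only changes the slope if it is off the original line; here y = 63.60 is above the original trend, so the slope increases.
In practice: check such a point for data-entry or measurement error; examine leverage (hᵢ) and Cook's distance rather than deleting it automatically.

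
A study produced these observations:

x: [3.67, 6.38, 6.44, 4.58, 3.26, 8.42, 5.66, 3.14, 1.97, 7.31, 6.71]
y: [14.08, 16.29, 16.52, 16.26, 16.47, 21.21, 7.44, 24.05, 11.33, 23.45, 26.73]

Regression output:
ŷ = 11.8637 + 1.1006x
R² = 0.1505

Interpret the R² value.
The model explains 15.05% of the variance in y (R² = 0.1505), leaving 84.95% unexplained; the fit is weak.

The coefficient of determination R² is the fraction of the total variation in y that the fitted line accounts for.

Here R² = 0.1505:
- Explained: 15.05% of the variation in y
- Unexplained (residual): 100% − 15.05% = 84.95%
- Rule of thumb (below 0.3 weak; 0.3 to below 0.7 moderate; 0.7 and above strong) → weak

Calculation: R² = 1 − (SS_res / SS_tot), where SS_res is the sum of squared residuals and SS_tot the total sum of squares.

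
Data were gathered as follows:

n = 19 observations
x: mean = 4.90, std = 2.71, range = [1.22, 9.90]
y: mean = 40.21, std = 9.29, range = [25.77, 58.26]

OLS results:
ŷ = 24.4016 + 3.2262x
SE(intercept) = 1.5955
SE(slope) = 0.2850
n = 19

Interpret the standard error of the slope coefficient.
The slope 3.2262 is pinned down to within about ±0.2850 (one SE) by these data — relative uncertainty 8.8%, i.e. precise.

SE(β̂₁) = s / √Sxx, where s is the residual standard deviation and Sxx = Σ(x − x̄)². It is the yardstick for how far β̂₁ = 3.2262 could plausibly be from the true slope.

Relative precision:
- SE / |β̂₁| = 0.2850 / 3.2262 = 8.8%
- Rule of thumb (under 20%: precise; 20% to under 50%: moderately precise; 50% or more: imprecise) → precise

Link to the t-test: t = β̂₁ / SE(β̂₁) = 3.2262 / 0.2850 = 11.3200, the statistic for H₀: β₁ = 0.

What drives SE(β̂₁): wider spread of x values → smaller SE.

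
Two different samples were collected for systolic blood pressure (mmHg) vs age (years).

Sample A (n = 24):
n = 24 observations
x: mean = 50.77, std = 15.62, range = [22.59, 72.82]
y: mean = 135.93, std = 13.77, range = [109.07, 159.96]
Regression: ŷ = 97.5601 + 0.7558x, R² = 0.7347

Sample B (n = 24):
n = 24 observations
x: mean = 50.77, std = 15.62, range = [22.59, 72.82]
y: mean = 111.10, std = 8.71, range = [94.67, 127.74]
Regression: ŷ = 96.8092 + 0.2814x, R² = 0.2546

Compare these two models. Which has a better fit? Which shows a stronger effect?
Model A has the better fit (R² = 0.7347 vs 0.2546). Model A shows the stronger effect (|β₁| = 0.7558 vs 0.2814).

Model Comparison:

Which explains more variance? (R²)
- Model A: R² = 0.7347 → 73.47% of variance in blood pressure explained
- Model B: R² = 0.2546 → 25.46% of variance in blood pressure explained
- 0.7347 > 0.2546 → Model A has the better fit

Which has the larger per-year effect? (|β₁|)
- Model A: β₁ = 0.7558 → predicted blood pressure rises 0.7558 mmHg per additional year of age
- Model B: β₁ = 0.2814 → predicted blood pressure rises 0.2814 mmHg per additional year of age
- |0.7558| > |0.2814| → Model A shows the stronger marginal effect

Notes:
- The two samples could reflect different populations, time periods, or measurement quality.
- A steeper slope doesn't make a better model if the scatter around the line is large.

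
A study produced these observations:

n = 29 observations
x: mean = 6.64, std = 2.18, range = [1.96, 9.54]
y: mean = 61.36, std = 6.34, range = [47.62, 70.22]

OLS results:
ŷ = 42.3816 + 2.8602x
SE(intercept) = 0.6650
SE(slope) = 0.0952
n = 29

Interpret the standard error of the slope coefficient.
The slope 2.8602 is pinned down to within about ±0.0952 (one SE) by these data — relative uncertainty 3.3%, i.e. precise.

SE(β̂₁) = s / √Sxx, where s is the residual standard deviation and Sxx = Σ(x − x̄)². It is the yardstick for how far β̂₁ = 2.8602 could plausibly be from the true slope.

Relative precision:
- SE / |β̂₁| = 0.0952 / 2.8602 = 3.3%
- Rule of thumb (under 20%: precise; 20% to under 50%: moderately precise; 50% or more: imprecise) → precise

Link to the t-test: t = β̂₁ / SE(β̂₁) = 2.8602 / 0.0952 = 30.0441, the statistic for H₀: β₁ = 0.

What drives SE(β̂₁): wider spread of x values → smaller SE; larger n (here n = 29) → smaller SE.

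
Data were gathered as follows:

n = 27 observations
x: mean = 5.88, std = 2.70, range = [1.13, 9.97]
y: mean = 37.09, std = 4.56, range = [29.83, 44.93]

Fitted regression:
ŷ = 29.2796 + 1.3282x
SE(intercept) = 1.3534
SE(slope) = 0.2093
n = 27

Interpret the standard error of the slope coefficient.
The slope 1.3282 is pinned down to within about ±0.2093 (one SE) by these data — relative uncertainty 15.8%, i.e. precise.

What SE measures:
- The standard error quantifies the sampling variability of the coefficient estimate
- It is the estimated standard deviation of β̂₁ across hypothetical repeated samples of the same size
- Smaller SE → more precise estimate

Relative precision:
- SE / |β̂₁| = 0.2093 / 1.3282 = 15.8%
- Rule of thumb (under 20%: precise; 20% to under 50%: moderately precise; 50% or more: imprecise) → precise

Link to the t-test: t = β̂₁ / SE(β̂₁) = 1.3282 / 0.2093 = 6.3459, the statistic for H₀: β₁ = 0.

What drives SE(β̂₁): more residual scatter → larger SE; larger n (here n = 27) → smaller SE; wider spread of x values → smaller SE.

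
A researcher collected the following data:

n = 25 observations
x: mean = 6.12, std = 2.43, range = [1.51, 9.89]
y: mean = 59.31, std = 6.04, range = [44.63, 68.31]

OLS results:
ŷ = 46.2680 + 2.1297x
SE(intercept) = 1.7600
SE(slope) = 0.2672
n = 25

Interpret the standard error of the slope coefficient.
SE(slope) = 0.2672 measures the uncertainty in the estimated slope. The coefficient is estimated precisely (SE/|β̂₁| = 12.5%).

SE(β̂₁) = 0.2672 says: if we drew many samples of n = 25 from the same population and refit each time, the fitted slopes would scatter with a standard deviation of roughly 0.2672 around the true β₁.

Relative precision:
- SE / |β̂₁| = 0.2672 / 2.1297 = 12.5%
- Rule of thumb (under 20%: precise; 20% to under 50%: moderately precise; 50% or more: imprecise) → precise

Rough 95% range (±2 SE): 2.1297 ± 0.5344 → (1.5953, 2.6641).

What drives SE(β̂₁): more residual scatter → larger SE; wider spread of x values → smaller SE; larger n (here n = 25) → smaller SE.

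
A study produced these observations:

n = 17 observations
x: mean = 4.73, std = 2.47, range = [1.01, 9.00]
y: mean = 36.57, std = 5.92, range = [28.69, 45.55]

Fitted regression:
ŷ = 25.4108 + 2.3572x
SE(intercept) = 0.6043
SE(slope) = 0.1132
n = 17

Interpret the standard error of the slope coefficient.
SE(β̂₁) = 0.1132 is the estimated standard deviation of the slope estimate across repeated samples; relative to β̂₁ = 2.3572 that is 4.8%, a precise estimate.

What SE measures:
- The standard error quantifies the sampling variability of the coefficient estimate
- It is the estimated standard deviation of β̂₁ across hypothetical repeated samples of the same size
- Smaller SE → more precise estimate

Relative precision:
- SE / |β̂₁| = 0.1132 / 2.3572 = 4.8%
- Rule of thumb (under 20%: precise; 20% to under 50%: moderately precise; 50% or more: imprecise) → precise

Link to interval estimation: a confidence interval for β₁ is β̂₁ ± t* × 0.1132, so SE sets the half-width per unit of t*.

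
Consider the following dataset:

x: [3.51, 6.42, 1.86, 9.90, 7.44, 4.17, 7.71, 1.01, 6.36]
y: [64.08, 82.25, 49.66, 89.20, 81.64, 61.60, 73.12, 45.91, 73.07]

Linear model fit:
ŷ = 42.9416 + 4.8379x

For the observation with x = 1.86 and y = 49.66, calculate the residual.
Residual = -2.2801

The residual is the difference between the actual value and the predicted value:

Residual = y - ŷ

Step 1: Calculate predicted value
ŷ = 42.9416 + 4.8379 × 1.86
ŷ = 51.9401

Step 2: Calculate residual
Residual = 49.66 - 51.9401
Residual = -2.2801

Sign check: y < ŷ, so the point is below the line and the fit overestimates here.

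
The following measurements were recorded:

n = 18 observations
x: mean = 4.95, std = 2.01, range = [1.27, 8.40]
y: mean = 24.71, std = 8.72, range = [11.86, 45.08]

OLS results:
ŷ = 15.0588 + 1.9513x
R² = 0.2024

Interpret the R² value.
About 20.24% of the variability in y is accounted for by the regression on x (R² = 0.2024) — a weak linear fit.

R² (coefficient of determination) measures the proportion of variance in y explained by the regression model.

Here R² = 0.2024:
- Explained: 20.24% of the variation in y
- Unexplained (residual): 100% − 20.24% = 79.76%
- Rule of thumb (below 0.3 weak; 0.3 to below 0.7 moderate; 0.7 and above strong) → weak

Calculation: R² = 1 − (SS_res / SS_tot), where SS_res is the sum of squared residuals and SS_tot the total sum of squares.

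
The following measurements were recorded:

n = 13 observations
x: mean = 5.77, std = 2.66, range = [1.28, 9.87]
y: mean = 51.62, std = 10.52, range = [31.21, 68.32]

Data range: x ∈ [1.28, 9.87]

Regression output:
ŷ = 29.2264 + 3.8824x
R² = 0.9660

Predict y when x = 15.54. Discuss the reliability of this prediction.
ŷ = 89.5589 (extrapolation — x = 15.54 lies outside [1.28, 9.87], so reliability is low).

Prediction calculation:
ŷ = 29.2264 + 3.8824 × 15.54
ŷ = 89.5589

Reliability:
- Data range: x ∈ [1.28, 9.87]
- Prediction point: x = 15.54 is 5.67 units above the observed range → this is EXTRAPOLATION, not interpolation

Why that matters here:
- Real relationships often flatten, saturate, or turn nonlinear at extremes
- The linear relationship may not hold outside the observed range

A defensible statement: 'if the linear trend continued to x = 15.54, y would be about 89.5589' — the premise is untested.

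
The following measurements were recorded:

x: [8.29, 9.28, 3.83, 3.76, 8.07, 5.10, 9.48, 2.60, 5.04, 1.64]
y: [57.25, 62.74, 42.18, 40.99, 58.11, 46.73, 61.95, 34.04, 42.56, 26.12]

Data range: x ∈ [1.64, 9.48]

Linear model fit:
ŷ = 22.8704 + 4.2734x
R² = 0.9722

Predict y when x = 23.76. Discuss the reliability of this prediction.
ŷ = 124.4064, but this is extrapolation (above the data range [1.64, 9.48]) and may be unreliable.

Prediction calculation:
ŷ = 22.8704 + 4.2734 × 23.76
ŷ = 124.4064

Reliability:
- Data range: x ∈ [1.64, 9.48]
- Prediction point: x = 23.76 is 14.28 units above the observed range → this is EXTRAPOLATION, not interpolation

Why that matters here:
- There are no observations near this x to validate the fitted line there
- The standard error of prediction grows with (x − x̄)², and x = 23.76 is far from x̄ = 5.71
- R² describes fit only over the sampled x values; it says nothing about behaviour beyond them

The R² = 0.9722 only validates the fit within [1.64, 9.48]; treat ŷ = 124.4064 with caution.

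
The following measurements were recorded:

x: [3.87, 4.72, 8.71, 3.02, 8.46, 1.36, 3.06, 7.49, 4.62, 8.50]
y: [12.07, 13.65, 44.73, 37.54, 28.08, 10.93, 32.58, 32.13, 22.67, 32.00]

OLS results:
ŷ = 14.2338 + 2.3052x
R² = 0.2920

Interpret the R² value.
About 29.20% of the variability in y is accounted for by the regression on x (R² = 0.2920) — a weak linear fit.

R² = 1 − SS_res/SS_tot compares the residual scatter to the total scatter of y about its mean.

Here R² = 0.2920:
- Explained: 29.20% of the variation in y
- Unexplained (residual): 100% − 29.20% = 70.80%
- Rule of thumb (below 0.3 weak; 0.3 to below 0.7 moderate; 0.7 and above strong) → weak

Note: R² never decreases when predictors are added, so it should not be used alone to compare models of different size.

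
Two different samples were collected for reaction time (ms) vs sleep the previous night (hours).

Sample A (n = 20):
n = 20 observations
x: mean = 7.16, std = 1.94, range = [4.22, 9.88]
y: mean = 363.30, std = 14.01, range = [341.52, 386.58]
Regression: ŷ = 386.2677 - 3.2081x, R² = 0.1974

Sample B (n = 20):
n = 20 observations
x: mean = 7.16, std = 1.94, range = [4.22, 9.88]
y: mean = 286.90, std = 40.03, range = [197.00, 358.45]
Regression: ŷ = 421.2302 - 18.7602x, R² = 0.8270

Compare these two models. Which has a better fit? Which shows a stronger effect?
Model B has the better fit (R² = 0.8270 vs 0.1974). Model B shows the stronger effect (|β₁| = 18.7602 vs 3.2081).

Model Comparison:

Fit — compare R²:
- Model A: R² = 0.1974 → 19.74% of variance in reaction time explained
- Model B: R² = 0.8270 → 82.70% of variance in reaction time explained
- 0.8270 > 0.1974 → Model B has the better fit

Effect size (slope magnitude):
- Model A: β₁ = -3.2081 → predicted reaction time falls 3.2081 ms per additional hour of sleep
- Model B: β₁ = -18.7602 → predicted reaction time falls 18.7602 ms per additional hour of sleep
- |-3.2081| < |-18.7602| → Model B shows the stronger marginal effect

Notes:
- A steeper slope doesn't make a better model if the scatter around the line is large.
- A better fit (higher R²) doesn't necessarily mean a more important relationship.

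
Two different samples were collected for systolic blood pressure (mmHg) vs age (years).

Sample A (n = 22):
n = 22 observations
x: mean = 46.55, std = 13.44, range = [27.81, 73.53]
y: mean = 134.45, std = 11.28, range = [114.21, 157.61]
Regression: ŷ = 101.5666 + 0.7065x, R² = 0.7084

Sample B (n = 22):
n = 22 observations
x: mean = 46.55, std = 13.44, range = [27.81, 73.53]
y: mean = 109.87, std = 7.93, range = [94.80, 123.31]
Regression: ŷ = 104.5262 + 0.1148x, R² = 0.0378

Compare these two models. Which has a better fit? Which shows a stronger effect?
Model A has the better fit (R² = 0.7084 vs 0.0378). Model A shows the stronger effect (|β₁| = 0.7065 vs 0.1148).

Model Comparison:

Which explains more variance? (R²)
- Model A: R² = 0.7084 → 70.84% of variance in blood pressure explained
- Model B: R² = 0.0378 → 3.78% of variance in blood pressure explained
- 0.7084 > 0.0378 → Model A has the better fit

Strength of effect — compare |β₁|:
- Model A: β₁ = 0.7065 → predicted blood pressure rises 0.7065 mmHg per additional year of age
- Model B: β₁ = 0.1148 → predicted blood pressure rises 0.1148 mmHg per additional year of age
- |0.7065| > |0.1148| → Model A shows the stronger marginal effect

Notes:
- The two samples could reflect different populations, time periods, or measurement quality.
- R² measures how tightly points cluster around the line; β₁ measures how steep the line is — they answer different questions.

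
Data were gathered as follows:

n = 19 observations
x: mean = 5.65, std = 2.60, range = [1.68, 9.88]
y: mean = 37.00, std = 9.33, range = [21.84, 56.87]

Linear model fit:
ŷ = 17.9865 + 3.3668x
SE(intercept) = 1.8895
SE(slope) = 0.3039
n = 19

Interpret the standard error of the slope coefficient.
SE(slope) = 0.3039 measures the uncertainty in the estimated slope. The coefficient is estimated precisely (SE/|β̂₁| = 9.0%).

SE(β̂₁) = 0.3039 says: if we drew many samples of n = 19 from the same population and refit each time, the fitted slopes would scatter with a standard deviation of roughly 0.3039 around the true β₁.

Relative precision:
- SE / |β̂₁| = 0.3039 / 3.3668 = 9.0%
- Rule of thumb (under 20%: precise; 20% to under 50%: moderately precise; 50% or more: imprecise) → precise

Link to the t-test: t = β̂₁ / SE(β̂₁) = 3.3668 / 0.3039 = 11.0786, the statistic for H₀: β₁ = 0.

What drives SE(β̂₁): larger n (here n = 19) → smaller SE; wider spread of x values → smaller SE.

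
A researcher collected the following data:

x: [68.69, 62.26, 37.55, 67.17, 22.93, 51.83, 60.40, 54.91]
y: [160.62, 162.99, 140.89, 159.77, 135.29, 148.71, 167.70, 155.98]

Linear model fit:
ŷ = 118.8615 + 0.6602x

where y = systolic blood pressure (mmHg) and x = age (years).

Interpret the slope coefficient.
On average, blood pressure is about 0.6602 mmHg higher for every extra year of age.

The slope β₁ = 0.6602 gives the rate at which the fitted blood pressure changes with age.

Interpretation:
- Age up by 1 year → predicted blood pressure increases by 0.6602 mmHg
- This is a linear approximation: the same per-unit change is assumed across the whole observed x range
- The sign (+) gives the direction; the magnitude 0.6602 gives the size of the effect per year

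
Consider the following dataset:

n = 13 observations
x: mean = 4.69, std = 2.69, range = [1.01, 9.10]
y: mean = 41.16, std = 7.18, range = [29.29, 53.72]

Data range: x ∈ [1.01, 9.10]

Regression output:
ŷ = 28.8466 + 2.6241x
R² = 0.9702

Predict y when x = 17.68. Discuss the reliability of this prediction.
The equation gives ŷ = 75.2407; however x = 17.68 is 8.58 units above the observed range, so this extrapolated value should not be trusted.

Prediction calculation:
ŷ = 28.8466 + 2.6241 × 17.68
ŷ = 75.2407

Reliability:
- Data range: x ∈ [1.01, 9.10]
- Prediction point: x = 17.68 is 8.58 units above the observed range → this is EXTRAPOLATION, not interpolation

Why that matters here:
- There are no observations near this x to validate the fitted line there
- The standard error of prediction grows with (x − x̄)², and x = 17.68 is far from x̄ = 4.69

A defensible statement: 'if the linear trend continued to x = 17.68, y would be about 75.2407' — the premise is untested.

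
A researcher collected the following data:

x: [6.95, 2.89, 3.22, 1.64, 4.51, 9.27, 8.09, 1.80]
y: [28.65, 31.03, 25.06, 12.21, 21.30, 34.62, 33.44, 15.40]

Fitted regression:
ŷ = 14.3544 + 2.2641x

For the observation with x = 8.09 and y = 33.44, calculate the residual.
Residual = 0.7690

The residual is the difference between the actual value and the predicted value:

Residual = y - ŷ

Step 1: Calculate predicted value
ŷ = 14.3544 + 2.2641 × 8.09
ŷ = 32.6710

Step 2: Calculate residual
Residual = 33.44 - 32.6710
Residual = 0.7690

Sign check: y > ŷ, so the point is above the line and the fit underestimates here.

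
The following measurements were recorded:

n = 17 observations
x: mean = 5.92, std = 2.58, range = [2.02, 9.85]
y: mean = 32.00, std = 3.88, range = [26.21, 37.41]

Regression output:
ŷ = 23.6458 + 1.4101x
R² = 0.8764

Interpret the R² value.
R² = 0.8764 means 87.64% of the variation in y is explained by the linear relationship with x. This indicates a strong fit.

The coefficient of determination R² is the fraction of the total variation in y that the fitted line accounts for.

Here R² = 0.8764:
- Explained: 87.64% of the variation in y
- Unexplained (residual): 100% − 87.64% = 12.36%
- Rule of thumb (below 0.3 weak; 0.3 to below 0.7 moderate; 0.7 and above strong) → strong

Note: R² never decreases when predictors are added, so it should not be used alone to compare models of different size.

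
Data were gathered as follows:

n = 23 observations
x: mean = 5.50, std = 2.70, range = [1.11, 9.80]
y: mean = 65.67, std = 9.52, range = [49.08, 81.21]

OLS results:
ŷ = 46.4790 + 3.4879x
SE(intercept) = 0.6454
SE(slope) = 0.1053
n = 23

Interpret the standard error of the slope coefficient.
SE(β̂₁) = 0.1053 is the estimated standard deviation of the slope estimate across repeated samples; relative to β̂₁ = 3.4879 that is 3.0%, a precise estimate.

What SE measures:
- The standard error quantifies the sampling variability of the coefficient estimate
- It is the estimated standard deviation of β̂₁ across hypothetical repeated samples of the same size
- Smaller SE → more precise estimate

Relative precision:
- SE / |β̂₁| = 0.1053 / 3.4879 = 3.0%
- Rule of thumb (under 20%: precise; 20% to under 50%: moderately precise; 50% or more: imprecise) → precise

Link to interval estimation: a confidence interval for β₁ is β̂₁ ± t* × 0.1053, so SE sets the half-width per unit of t*.

What drives SE(β̂₁): more residual scatter → larger SE; wider spread of x values → smaller SE; larger n (here n = 23) → smaller SE.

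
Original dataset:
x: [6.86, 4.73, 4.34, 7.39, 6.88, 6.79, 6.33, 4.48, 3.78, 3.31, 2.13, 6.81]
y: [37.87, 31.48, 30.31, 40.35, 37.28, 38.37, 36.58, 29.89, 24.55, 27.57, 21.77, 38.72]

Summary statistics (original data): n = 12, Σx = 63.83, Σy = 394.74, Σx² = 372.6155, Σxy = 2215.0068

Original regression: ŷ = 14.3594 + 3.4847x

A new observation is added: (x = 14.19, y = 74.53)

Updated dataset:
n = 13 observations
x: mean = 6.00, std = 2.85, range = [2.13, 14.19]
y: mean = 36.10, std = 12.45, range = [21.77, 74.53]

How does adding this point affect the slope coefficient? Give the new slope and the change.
New slope β₁ = 4.3151 versus 3.4847 before: a change of +0.8304 (+23.8%).

x = 14.19 lies well outside the original x-range [2.13, 7.39] (x̄ ≈ 5.32), so this observation has high leverage and can move the slope substantially.

Step 1: Update the sums with the new point (n goes from 12 to 13)
Σx  = 63.83 + 14.19 = 78.02
Σy  = 394.74 + 74.53 = 469.27
Σx² = 372.6155 + 14.19² = 372.6155 + 201.3561 = 573.9716
Σxy = 2215.0068 + 14.19×74.53 = 2215.0068 + 1057.5807 = 3272.5875

Step 2: Recompute the slope with b₁ = (nΣxy − ΣxΣy) / (nΣx² − (Σx)²)
Numerator   = 13×3272.5875 − 78.02×469.27 = 42543.6375 − 36612.4454 = 5931.1921
Denominator = 13×573.9716 − 78.02² = 7461.6308 − 6087.1204 = 1374.5104
b₁(new) = 5931.1921 / 1374.5104 = 4.3151

(Same formula on the original sums: (12×2215.0068 − 63.83×394.74) / (12×372.6155 − 63.83²) = 1383.8274 / 397.1171 = 3.4847, matching the given fit.)

Step 3: Change in slope
Δβ₁ = 4.3151 − 3.4847 = +0.8304
Relative change = +0.8304 / 3.4847 × 100% = +23.8%
→ the slope increases when the point is added.

A high-leverage point only changes the slope if it is off the original line; here y = 74.53 is above the original trend, so the slope increases.
In practice: check such a point for data-entry or measurement error.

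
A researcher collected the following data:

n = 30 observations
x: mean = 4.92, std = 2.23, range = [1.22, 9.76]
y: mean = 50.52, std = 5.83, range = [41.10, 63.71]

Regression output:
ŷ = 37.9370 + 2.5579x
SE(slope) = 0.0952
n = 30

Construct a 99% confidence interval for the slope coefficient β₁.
The 99% CI for β₁ is (2.2948, 2.8210)

Confidence interval for the slope:

The 99% CI for β₁ is: β̂₁ ± t*(α/2, n-2) × SE(β̂₁)

Step 1: Find critical t-value
- Confidence level = 0.99
- Degrees of freedom = n - 2 = 30 - 2 = 28
- t*(α/2, 28) = 2.7633

Step 2: Calculate margin of error
Margin = 2.7633 × 0.0952 = 0.2631

Step 3: Construct interval
CI = 2.5579 ± 0.2631
CI = (2.2948, 2.8210)

Interpretation: intervals built this way capture the true β₁ in 99% of repeated samples; here the plausible range for the per-unit effect of x on y is 2.2948 to 2.8210.
The interval does not include 0, suggesting a significant linear relationship.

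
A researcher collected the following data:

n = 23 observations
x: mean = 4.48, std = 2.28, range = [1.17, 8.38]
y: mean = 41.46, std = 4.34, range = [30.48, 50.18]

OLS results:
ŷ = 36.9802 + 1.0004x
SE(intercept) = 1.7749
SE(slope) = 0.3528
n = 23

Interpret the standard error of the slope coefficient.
SE(β̂₁) = 0.3528 is the estimated standard deviation of the slope estimate across repeated samples; relative to β̂₁ = 1.0004 that is 35.3%, a moderately precise estimate.

SE(β̂₁) = 0.3528 says: if we drew many samples of n = 23 from the same population and refit each time, the fitted slopes would scatter with a standard deviation of roughly 0.3528 around the true β₁.

Relative precision:
- SE / |β̂₁| = 0.3528 / 1.0004 = 35.3%
- Rule of thumb (under 20%: precise; 20% to under 50%: moderately precise; 50% or more: imprecise) → moderately precise

Link to interval estimation: a confidence interval for β₁ is β̂₁ ± t* × 0.3528, so SE sets the half-width per unit of t*.

What drives SE(β̂₁): more residual scatter → larger SE; wider spread of x values → smaller SE; larger n (here n = 23) → smaller SE.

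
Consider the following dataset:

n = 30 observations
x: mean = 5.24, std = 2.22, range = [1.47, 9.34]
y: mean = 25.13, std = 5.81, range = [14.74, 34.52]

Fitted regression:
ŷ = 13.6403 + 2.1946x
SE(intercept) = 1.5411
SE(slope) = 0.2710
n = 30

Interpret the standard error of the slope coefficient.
SE(slope) = 0.2710 measures the uncertainty in the estimated slope. The coefficient is estimated precisely (SE/|β̂₁| = 12.3%).

SE(β̂₁) = 0.2710 says: if we drew many samples of n = 30 from the same population and refit each time, the fitted slopes would scatter with a standard deviation of roughly 0.2710 around the true β₁.

Relative precision:
- SE / |β̂₁| = 0.2710 / 2.1946 = 12.3%
- Rule of thumb (under 20%: precise; 20% to under 50%: moderately precise; 50% or more: imprecise) → precise

Rough 95% range (±2 SE): 2.1946 ± 0.5420 → (1.6526, 2.7366).

What drives SE(β̂₁): larger n (here n = 30) → smaller SE; more residual scatter → larger SE; wider spread of x values → smaller SE.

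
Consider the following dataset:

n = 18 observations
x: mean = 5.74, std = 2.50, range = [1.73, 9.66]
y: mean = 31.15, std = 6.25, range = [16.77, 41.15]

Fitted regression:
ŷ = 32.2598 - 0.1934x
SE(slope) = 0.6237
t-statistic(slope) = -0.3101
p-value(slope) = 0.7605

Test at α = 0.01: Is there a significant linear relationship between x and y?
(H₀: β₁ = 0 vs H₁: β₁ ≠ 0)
Fail to reject H₀: p-value = 0.7605 ≥ α = 0.01. The linear relationship is not significant at the 1% level.

Hypothesis test for the slope coefficient:

H₀: β₁ = 0 (no linear relationship)
H₁: β₁ ≠ 0 (linear relationship exists)

Test statistic: t = β̂₁ / SE(β̂₁) = -0.1934 / 0.6237 = -0.3101

The p-value (0.7605) is the probability, under H₀, of a t-statistic at least as extreme as |t| = 0.3101 (two-sided, df = n − 2 = 16).

Decision rule: reject H₀ if p-value < α.
p-value = 0.7605 ≥ α = 0.01 → fail to reject H₀.

Conclusion: the linear association between x and y is not significant at the 1% level.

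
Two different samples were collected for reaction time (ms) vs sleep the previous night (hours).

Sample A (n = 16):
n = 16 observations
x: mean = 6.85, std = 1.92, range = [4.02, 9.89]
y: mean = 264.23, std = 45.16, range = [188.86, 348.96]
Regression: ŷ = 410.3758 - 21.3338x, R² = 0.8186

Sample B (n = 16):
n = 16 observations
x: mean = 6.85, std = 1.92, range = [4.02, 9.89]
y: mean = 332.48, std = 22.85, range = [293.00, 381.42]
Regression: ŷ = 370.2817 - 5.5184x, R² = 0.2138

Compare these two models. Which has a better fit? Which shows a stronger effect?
Model A has the better fit (R² = 0.8186 vs 0.2138). Model A shows the stronger effect (|β₁| = 21.3338 vs 5.5184).

Model Comparison:

Goodness of fit (R²):
- Model A: R² = 0.8186 → 81.86% of variance in reaction time explained
- Model B: R² = 0.2138 → 21.38% of variance in reaction time explained
- 0.8186 > 0.2138 → Model A has the better fit

Strength of effect — compare |β₁|:
- Model A: β₁ = -21.3338 → predicted reaction time falls 21.3338 ms per additional hour of sleep
- Model B: β₁ = -5.5184 → predicted reaction time falls 5.5184 ms per additional hour of sleep
- |-21.3338| > |-5.5184| → Model A shows the stronger marginal effect

Notes:
- The two samples could reflect different populations, time periods, or measurement quality.
- A steeper slope doesn't make a better model if the scatter around the line is large.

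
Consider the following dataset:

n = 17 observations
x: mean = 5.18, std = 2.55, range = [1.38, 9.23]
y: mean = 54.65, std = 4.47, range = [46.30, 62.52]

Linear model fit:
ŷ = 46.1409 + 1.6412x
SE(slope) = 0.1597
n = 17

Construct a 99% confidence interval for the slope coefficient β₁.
The 99% CI for β₁ is (1.1706, 2.1118)

Confidence interval for the slope:

The 99% CI for β₁ is: β̂₁ ± t*(α/2, n-2) × SE(β̂₁)

Step 1: Find critical t-value
- Confidence level = 0.99
- Degrees of freedom = n - 2 = 17 - 2 = 15
- t*(α/2, 15) = 2.9467

Step 2: Calculate margin of error
Margin = 2.9467 × 0.1597 = 0.4706

Step 3: Construct interval
CI = 1.6412 ± 0.4706
CI = (1.1706, 2.1118)

Interpretation: each one-unit increase in x is associated with a change in mean y of between 1.1706 and 2.1118, with 99% confidence.
Since 0 is outside the interval, a two-sided test at α = 0.01 would reject H₀: β₁ = 0.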